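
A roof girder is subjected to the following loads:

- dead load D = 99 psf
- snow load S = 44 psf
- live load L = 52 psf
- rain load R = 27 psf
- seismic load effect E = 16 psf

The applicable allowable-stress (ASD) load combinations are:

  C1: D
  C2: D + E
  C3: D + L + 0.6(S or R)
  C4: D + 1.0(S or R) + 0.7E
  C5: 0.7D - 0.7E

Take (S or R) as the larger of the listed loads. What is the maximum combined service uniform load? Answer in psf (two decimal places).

177.40 psf

(S or R) → S = 44 psf.
C1: 1.0(99) = 99.00
C2: 1.0(99) + 1.0(16) = 99.00 + 16.00 = 115.00
C3: 1.0(99) + 1.0(52) + 0.6(44) = 99.00 + 52.00 + 26.40 = 177.40
C4: 1.0(99) + 1.0(44) + 0.7(16) = 99.00 + 44.00 + 11.20 = 154.20
C5: 0.7(99) - 0.7(16) = 69.30 - 11.20 = 58.10
The controlling combination is 3, giving 177.40 psf.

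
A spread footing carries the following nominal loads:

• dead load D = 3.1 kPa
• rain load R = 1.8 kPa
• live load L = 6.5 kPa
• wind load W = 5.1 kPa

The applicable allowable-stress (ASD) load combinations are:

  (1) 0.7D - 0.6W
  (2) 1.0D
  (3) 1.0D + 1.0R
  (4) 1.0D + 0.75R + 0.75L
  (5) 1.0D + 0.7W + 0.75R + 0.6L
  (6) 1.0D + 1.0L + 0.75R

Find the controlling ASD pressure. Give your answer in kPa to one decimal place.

(1) 0.7(3.1) - 0.6(5.1) = 2.2 - 3.1 = -0.9
(2) 1.0(3.1) = 3.1
(3) 1.0(3.1) + 1.0(1.8) = 3.1 + 1.8 = 4.9
(4) 1.0(3.1) + 0.75(1.8) + 0.75(6.5) = 9.3
(5) 1.0(3.1) + 0.7(5.1) + 0.75(1.8) + 0.6(6.5) = 11.9
(6) 1.0(3.1) + 1.0(6.5) + 0.75(1.8) = 3.1 + 6.5 + 1.4 = 11.0
Combination 5 governs: p = 11.9 kPa.

11.9 kPa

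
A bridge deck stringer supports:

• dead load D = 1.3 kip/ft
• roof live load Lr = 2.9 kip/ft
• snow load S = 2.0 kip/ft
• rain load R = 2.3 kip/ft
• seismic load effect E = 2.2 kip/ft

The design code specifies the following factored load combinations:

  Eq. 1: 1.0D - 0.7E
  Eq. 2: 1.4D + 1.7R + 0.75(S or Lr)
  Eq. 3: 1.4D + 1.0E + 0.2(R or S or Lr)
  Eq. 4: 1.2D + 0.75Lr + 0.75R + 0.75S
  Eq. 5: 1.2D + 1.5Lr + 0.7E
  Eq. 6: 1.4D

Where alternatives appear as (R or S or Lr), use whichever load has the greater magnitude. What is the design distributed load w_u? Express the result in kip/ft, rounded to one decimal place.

7.9 kip/ft

(S or Lr) → Lr = 2.9 kip/ft; (R or S or Lr) → Lr = 2.9 kip/ft.
Eq. 1: 1.0(1.3) - 0.7(2.2) = 1.3 - 1.5 = -0.2
Eq. 2: 1.4(1.3) + 1.7(2.3) + 0.75(2.9) = 1.8 + 3.9 + 2.2 = 7.9
Eq. 3: 1.4(1.3) + 1.0(2.2) + 0.2(2.9) = 1.8 + 2.2 + 0.6 = 4.6
Eq. 4: 1.2(1.3) + 0.75(2.9) + 0.75(2.3) + 0.75(2.0) = 1.6 + 2.2 + 1.7 + 1.5 = 7.0
Eq. 5: 1.2(1.3) + 1.5(2.9) + 0.7(2.2) = 1.6 + 4.4 + 1.5 = 7.5
Eq. 6: 1.4(1.3) = 1.8
Combination 2 governs: w_u = 7.9 kip/ft.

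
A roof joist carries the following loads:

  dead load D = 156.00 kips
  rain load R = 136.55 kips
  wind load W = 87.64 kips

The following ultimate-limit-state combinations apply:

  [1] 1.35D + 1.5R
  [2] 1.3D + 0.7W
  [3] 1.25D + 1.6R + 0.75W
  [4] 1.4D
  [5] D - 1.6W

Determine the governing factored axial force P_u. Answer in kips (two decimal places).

[1] 1.35(156.00) + 1.5(136.55) = 210.60 + 204.83 = 415.43
[2] 1.3(156.00) + 0.7(87.64) = 202.80 + 61.35 = 264.15
[3] 1.25(156.00) + 1.6(136.55) + 0.75(87.64) = 195.00 + 218.48 + 65.73 = 479.21
[4] 1.4(156.00) = 218.40
[5] 1.0(156.00) - 1.6(87.64) = 156.00 - 140.22 = 15.78
Combination 3 governs: P_u = 479.21 kips.

479.21 kips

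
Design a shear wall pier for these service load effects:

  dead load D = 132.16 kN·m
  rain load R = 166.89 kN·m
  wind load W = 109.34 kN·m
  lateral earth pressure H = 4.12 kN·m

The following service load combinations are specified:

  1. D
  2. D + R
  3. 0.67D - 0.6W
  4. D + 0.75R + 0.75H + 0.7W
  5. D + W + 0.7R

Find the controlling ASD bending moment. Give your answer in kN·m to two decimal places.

1. 1.0(132.16) = 132.16
2. 1.0(132.16) + 1.0(166.89) = 132.16 + 166.89 = 299.05
3. 0.67(132.16) - 0.6(109.34) = 22.94
4. 1.0(132.16) + 0.75(166.89) + 0.75(4.12) + 0.7(109.34) = 132.16 + 125.17 + 3.09 + 76.54 = 336.96
5. 1.0(132.16) + 1.0(109.34) + 0.7(166.89) = 132.16 + 109.34 + 116.82 = 358.32
Combination 5 governs: M = 358.32 kN·m.

358.32 kN·m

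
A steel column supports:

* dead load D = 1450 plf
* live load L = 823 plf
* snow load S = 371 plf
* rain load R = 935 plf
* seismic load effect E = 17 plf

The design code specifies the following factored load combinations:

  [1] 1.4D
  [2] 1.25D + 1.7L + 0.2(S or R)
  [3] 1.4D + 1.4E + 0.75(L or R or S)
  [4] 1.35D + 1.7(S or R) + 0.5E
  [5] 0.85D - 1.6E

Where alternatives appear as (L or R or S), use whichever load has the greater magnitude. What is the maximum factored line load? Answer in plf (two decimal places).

(S or R) → R = 935 plf; (L or R or S) → R = 935 plf.
[1] 1.4(1450) = 2030.00
[2] 1.25(1450) + 1.7(823) + 0.2(935) = 3398.60
[3] 1.4(1450) + 1.4(17) + 0.75(935) = 2755.05
[4] 1.35(1450) + 1.7(935) + 0.5(17) = 3555.50
[5] 0.85(1450) - 1.6(17) = 1205.30
The controlling combination is 4, giving 3555.50 plf.

3555.50 plf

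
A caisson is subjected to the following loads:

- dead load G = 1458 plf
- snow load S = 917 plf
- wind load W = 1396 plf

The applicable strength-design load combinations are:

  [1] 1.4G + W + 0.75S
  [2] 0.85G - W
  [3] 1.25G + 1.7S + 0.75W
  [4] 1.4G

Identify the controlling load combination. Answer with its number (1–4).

Combination 3

[1] 1.4(1458) + 1.0(1396) + 0.75(917) = 2041.20 + 1396.00 + 687.75 = 4124.95
[2] 0.85(1458) - 1.0(1396) = 1239.30 - 1396.00 = -156.70
[3] 1.25(1458) + 1.7(917) + 0.75(1396) = 1822.50 + 1558.90 + 1047.00 = 4428.40
[4] 1.4(1458) = 2041.20
The largest value is 4428.40 plf from combination 3.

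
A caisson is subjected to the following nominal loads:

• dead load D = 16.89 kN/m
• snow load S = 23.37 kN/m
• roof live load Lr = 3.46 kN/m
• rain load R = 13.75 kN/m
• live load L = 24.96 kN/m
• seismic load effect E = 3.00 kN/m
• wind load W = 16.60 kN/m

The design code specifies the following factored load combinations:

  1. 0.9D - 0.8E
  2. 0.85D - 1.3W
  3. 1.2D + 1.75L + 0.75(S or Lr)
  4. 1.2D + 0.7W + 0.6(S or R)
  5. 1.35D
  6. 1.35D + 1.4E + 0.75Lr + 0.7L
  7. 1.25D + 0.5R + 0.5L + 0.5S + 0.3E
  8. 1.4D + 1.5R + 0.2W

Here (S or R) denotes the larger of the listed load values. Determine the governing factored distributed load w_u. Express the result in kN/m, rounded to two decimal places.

81.48 kN/m

(S or Lr) → S = 23.37 kN/m; (S or R) → S = 23.37 kN/m.
1. 0.9(16.89) - 0.8(3.00) = 12.80
2. 0.85(16.89) - 1.3(16.60) = -7.22
3. 1.2(16.89) + 1.75(24.96) + 0.75(23.37) = 81.48
4. 1.2(16.89) + 0.7(16.60) + 0.6(23.37) = 45.91
5. 1.35(16.89) = 22.80
6. 1.35(16.89) + 1.4(3.00) + 0.75(3.46) + 0.7(24.96) = 47.07
7. 1.25(16.89) + 0.5(13.75) + 0.5(24.96) + 0.5(23.37) + 0.3(3.00) = 53.05
8. 1.4(16.89) + 1.5(13.75) + 0.2(16.60) = 47.59
Maximum is from combination 3.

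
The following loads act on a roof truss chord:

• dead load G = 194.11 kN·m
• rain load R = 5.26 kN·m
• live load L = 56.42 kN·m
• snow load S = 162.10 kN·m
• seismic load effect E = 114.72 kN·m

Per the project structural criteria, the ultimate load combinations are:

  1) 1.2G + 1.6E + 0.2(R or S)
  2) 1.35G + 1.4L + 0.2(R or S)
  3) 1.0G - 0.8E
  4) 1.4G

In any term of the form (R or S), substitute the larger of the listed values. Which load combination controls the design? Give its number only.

Combination 1

(R or S) → S = 162.10 kN·m.
1) 1.2(194.11) + 1.6(114.72) + 0.2(162.10) = 232.93 + 183.55 + 32.42 = 448.90
2) 1.35(194.11) + 1.4(56.42) + 0.2(162.10) = 262.05 + 78.99 + 32.42 = 373.46
3) 1.0(194.11) - 0.8(114.72) = 194.11 - 91.78 = 102.33
4) 1.4(194.11) = 271.75
The largest value is 448.90 kN·m from combination 1.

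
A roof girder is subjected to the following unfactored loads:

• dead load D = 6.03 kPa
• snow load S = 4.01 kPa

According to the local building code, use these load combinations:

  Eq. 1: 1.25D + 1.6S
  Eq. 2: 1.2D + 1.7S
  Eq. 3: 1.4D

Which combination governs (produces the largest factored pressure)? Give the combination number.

Combination 2

Eq. 1: 1.25(6.03) + 1.6(4.01) = 13.95
Eq. 2: 1.2(6.03) + 1.7(4.01) = 14.05
Eq. 3: 1.4(6.03) = 8.44
The largest value is 14.05 kPa from combination 2.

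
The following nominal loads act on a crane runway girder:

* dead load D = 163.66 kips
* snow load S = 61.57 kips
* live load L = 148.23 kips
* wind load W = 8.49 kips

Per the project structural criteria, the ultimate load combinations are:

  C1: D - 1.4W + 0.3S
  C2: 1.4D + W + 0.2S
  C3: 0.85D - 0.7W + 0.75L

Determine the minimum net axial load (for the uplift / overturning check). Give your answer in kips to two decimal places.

170.25 kips

C1: 1.0(163.66) - 1.4(8.49) + 0.3(61.57) = 170.25
C2: 1.4(163.66) + 1.0(8.49) + 0.2(61.57) = 249.93
C3: 0.85(163.66) - 0.7(8.49) + 0.75(148.23) = 244.34
Combination 1 gives the minimum: 170.25 kips.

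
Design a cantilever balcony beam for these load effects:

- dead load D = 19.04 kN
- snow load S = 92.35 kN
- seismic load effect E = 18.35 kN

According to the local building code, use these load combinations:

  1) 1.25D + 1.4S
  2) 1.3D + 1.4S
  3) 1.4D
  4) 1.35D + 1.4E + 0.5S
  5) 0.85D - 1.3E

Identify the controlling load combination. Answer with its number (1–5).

1) 1.25(19.04) + 1.4(92.35) = 23.80 + 129.29 = 153.09
2) 1.3(19.04) + 1.4(92.35) = 24.75 + 129.29 = 154.04
3) 1.4(19.04) = 26.66
4) 1.35(19.04) + 1.4(18.35) + 0.5(92.35) = 25.70 + 25.69 + 46.18 = 97.57
5) 0.85(19.04) - 1.3(18.35) = -7.67
The largest value is 154.04 kN from combination 2.

Combination 2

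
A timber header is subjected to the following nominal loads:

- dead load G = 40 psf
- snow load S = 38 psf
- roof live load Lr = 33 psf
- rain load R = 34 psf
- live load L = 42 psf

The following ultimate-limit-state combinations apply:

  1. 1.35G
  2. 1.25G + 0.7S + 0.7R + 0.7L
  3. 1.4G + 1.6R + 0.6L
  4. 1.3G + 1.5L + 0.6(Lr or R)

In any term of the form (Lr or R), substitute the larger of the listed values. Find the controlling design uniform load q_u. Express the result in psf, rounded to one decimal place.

(Lr or R) → R = 34 psf.
1. 1.35(40) = 54.0
2. 1.25(40) + 0.7(38) + 0.7(34) + 0.7(42) = 50.0 + 26.6 + 23.8 + 29.4 = 129.8
3. 1.4(40) + 1.6(34) + 0.6(42) = 56.0 + 54.4 + 25.2 = 135.6
4. 1.3(40) + 1.5(42) + 0.6(34) = 52.0 + 63.0 + 20.4 = 135.4
Combination 3 governs: q_u = 135.6 psf.

135.6 psf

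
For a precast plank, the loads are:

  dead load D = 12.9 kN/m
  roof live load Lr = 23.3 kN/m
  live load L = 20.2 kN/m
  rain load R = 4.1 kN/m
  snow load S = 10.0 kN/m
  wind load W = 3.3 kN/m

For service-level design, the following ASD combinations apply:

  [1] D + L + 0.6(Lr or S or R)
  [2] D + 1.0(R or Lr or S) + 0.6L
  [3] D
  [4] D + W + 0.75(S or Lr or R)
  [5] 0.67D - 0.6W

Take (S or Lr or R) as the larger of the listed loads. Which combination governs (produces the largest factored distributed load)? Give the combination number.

Combination 2

(Lr or S or R) → Lr = 23.3 kN/m; (R or Lr or S) → Lr = 23.3 kN/m; (S or Lr or R) → Lr = 23.3 kN/m.
[1] 1.0(12.9) + 1.0(20.2) + 0.6(23.3) = 47.08
[2] 1.0(12.9) + 1.0(23.3) + 0.6(20.2) = 48.32
[3] 1.0(12.9) = 12.90
[4] 1.0(12.9) + 1.0(3.3) + 0.75(23.3) = 33.68
[5] 0.67(12.9) - 0.6(3.3) = 6.66
The largest value is 48.32 kN/m from combination 2.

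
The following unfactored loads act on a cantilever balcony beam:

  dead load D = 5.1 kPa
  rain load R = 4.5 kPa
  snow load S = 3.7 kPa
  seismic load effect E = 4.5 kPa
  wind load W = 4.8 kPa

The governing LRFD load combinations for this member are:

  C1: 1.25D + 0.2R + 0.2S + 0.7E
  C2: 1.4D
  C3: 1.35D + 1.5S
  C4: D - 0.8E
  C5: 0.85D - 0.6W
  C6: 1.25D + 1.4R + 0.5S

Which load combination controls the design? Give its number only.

C1: 1.25(5.1) + 0.2(4.5) + 0.2(3.7) + 0.7(4.5) = 11.2
C2: 1.4(5.1) = 7.1
C3: 1.35(5.1) + 1.5(3.7) = 12.4
C4: 1.0(5.1) - 0.8(4.5) = 1.5
C5: 0.85(5.1) - 0.6(4.8) = 1.5
C6: 1.25(5.1) + 1.4(4.5) + 0.5(3.7) = 14.5
The largest value is 14.5 kPa from combination 6.

Combination 6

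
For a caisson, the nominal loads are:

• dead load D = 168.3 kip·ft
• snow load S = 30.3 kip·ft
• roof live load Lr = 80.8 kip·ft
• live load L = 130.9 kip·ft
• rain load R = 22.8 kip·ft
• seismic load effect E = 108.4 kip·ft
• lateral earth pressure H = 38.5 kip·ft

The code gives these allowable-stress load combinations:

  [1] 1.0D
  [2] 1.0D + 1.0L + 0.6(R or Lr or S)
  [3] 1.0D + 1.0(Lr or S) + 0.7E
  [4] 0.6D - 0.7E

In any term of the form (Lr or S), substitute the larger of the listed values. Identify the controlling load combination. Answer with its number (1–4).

(R or Lr or S) → Lr = 80.8 kip·ft; (Lr or S) → Lr = 80.8 kip·ft.
[1] 1.0(168.3) = 168.30
[2] 1.0(168.3) + 1.0(130.9) + 0.6(80.8) = 168.30 + 130.90 + 48.48 = 347.68
[3] 1.0(168.3) + 1.0(80.8) + 0.7(108.4) = 168.30 + 80.80 + 75.88 = 324.98
[4] 0.6(168.3) - 0.7(108.4) = 100.98 - 75.88 = 25.10
The largest value is 347.68 kip·ft from combination 2.

Combination 2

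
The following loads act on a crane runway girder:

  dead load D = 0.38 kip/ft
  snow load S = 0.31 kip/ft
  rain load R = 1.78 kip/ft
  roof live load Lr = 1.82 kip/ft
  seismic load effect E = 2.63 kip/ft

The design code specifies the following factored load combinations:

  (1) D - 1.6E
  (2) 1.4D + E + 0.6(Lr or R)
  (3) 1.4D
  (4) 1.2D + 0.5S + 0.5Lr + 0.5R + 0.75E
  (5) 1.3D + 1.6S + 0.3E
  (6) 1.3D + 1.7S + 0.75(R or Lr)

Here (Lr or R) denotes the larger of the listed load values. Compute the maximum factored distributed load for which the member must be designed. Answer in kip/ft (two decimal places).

4.38 kip/ft

(Lr or R) → Lr = 1.82 kip/ft; (R or Lr) → Lr = 1.82 kip/ft.
(1) 1.0(0.38) - 1.6(2.63) = 0.38 - 4.21 = -3.83
(2) 1.4(0.38) + 1.0(2.63) + 0.6(1.82) = 0.53 + 2.63 + 1.09 = 4.25
(3) 1.4(0.38) = 0.53
(4) 1.2(0.38) + 0.5(0.31) + 0.5(1.82) + 0.5(1.78) + 0.75(2.63) = 4.38
(5) 1.3(0.38) + 1.6(0.31) + 0.3(2.63) = 0.49 + 0.50 + 0.79 = 1.78
(6) 1.3(0.38) + 1.7(0.31) + 0.75(1.82) = 0.49 + 0.53 + 1.37 = 2.39
Combination 4 governs: w_u = 4.38 kip/ft.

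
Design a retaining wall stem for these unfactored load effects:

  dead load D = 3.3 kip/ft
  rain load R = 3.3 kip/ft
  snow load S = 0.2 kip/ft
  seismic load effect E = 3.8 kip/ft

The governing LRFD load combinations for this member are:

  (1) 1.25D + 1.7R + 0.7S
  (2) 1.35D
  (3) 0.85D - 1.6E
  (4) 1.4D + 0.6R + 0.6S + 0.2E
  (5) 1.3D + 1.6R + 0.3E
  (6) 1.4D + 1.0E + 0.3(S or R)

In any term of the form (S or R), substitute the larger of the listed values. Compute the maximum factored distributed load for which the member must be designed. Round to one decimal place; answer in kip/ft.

(S or R) → R = 3.3 kip/ft.
(1) 1.25(3.3) + 1.7(3.3) + 0.7(0.2) = 9.9
(2) 1.35(3.3) = 4.5
(3) 0.85(3.3) - 1.6(3.8) = 2.8 - 6.1 = -3.3
(4) 1.4(3.3) + 0.6(3.3) + 0.6(0.2) + 0.2(3.8) = 4.6 + 2.0 + 0.1 + 0.8 = 7.5
(5) 1.3(3.3) + 1.6(3.3) + 0.3(3.8) = 4.3 + 5.3 + 1.1 = 10.7
(6) 1.4(3.3) + 1.0(3.8) + 0.3(3.3) = 4.6 + 3.8 + 1.0 = 9.4
Combination 5 governs: w_u = 10.7 kip/ft.

10.7 kip/ft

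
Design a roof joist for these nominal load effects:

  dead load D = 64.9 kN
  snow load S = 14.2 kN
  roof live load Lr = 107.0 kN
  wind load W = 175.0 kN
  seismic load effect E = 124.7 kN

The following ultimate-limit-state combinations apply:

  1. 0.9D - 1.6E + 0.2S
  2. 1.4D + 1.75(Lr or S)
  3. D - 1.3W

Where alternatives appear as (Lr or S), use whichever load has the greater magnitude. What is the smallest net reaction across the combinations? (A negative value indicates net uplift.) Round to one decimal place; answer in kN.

(Lr or S) → Lr = 107.0 kN.
1. 0.9(64.9) - 1.6(124.7) + 0.2(14.2) = -138.3
2. 1.4(64.9) + 1.75(107.0) = 278.1
3. 1.0(64.9) - 1.3(175.0) = -162.6
Combination 3 gives the minimum: -162.6 kN.

-162.6 kN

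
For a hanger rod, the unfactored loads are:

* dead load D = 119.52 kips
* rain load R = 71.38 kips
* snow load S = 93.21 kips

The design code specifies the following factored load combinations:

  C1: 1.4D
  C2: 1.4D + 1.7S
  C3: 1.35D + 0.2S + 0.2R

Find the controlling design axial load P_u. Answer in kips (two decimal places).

325.79 kips

C1: 1.4(119.52) = 167.33
C2: 1.4(119.52) + 1.7(93.21) = 325.79
C3: 1.35(119.52) + 0.2(93.21) + 0.2(71.38) = 194.27
Combination 2 governs: P_u = 325.79 kips.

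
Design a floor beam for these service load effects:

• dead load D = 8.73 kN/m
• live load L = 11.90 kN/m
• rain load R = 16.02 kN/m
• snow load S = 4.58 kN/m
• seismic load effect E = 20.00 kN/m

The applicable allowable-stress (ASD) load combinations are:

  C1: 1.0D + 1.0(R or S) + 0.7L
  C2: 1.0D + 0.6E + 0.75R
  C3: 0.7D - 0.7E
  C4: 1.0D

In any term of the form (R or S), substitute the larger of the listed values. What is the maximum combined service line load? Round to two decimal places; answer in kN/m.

(R or S) → R = 16.02 kN/m.
C1: 1.0(8.73) + 1.0(16.02) + 0.7(11.90) = 8.73 + 16.02 + 8.33 = 33.08
C2: 1.0(8.73) + 0.6(20.00) + 0.75(16.02) = 8.73 + 12.00 + 12.02 = 32.75
C3: 0.7(8.73) - 0.7(20.00) = 6.11 - 14.00 = -7.89
C4: 1.0(8.73) = 8.73
Combination 1 governs: w = 33.08 kN/m.

33.08 kN/m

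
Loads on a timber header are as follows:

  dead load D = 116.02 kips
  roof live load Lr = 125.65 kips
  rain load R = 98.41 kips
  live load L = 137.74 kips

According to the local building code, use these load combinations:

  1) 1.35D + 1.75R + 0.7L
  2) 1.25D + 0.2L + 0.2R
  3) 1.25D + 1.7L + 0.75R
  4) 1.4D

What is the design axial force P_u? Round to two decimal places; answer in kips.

1) 1.35(116.02) + 1.75(98.41) + 0.7(137.74) = 425.26
2) 1.25(116.02) + 0.2(137.74) + 0.2(98.41) = 145.03 + 27.55 + 19.68 = 192.26
3) 1.25(116.02) + 1.7(137.74) + 0.75(98.41) = 452.99
4) 1.4(116.02) = 162.43
Combination 3 governs: P_u = 452.99 kips.

452.99 kips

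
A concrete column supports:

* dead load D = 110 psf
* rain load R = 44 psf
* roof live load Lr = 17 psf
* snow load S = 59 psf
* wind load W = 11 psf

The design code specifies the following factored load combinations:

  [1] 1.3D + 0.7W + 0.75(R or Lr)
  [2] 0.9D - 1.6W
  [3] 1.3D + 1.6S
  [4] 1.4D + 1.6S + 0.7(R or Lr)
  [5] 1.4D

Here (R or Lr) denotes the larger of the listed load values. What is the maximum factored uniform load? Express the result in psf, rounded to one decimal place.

(R or Lr) → R = 44 psf.
[1] 1.3(110) + 0.7(11) + 0.75(44) = 183.7
[2] 0.9(110) - 1.6(11) = 81.4
[3] 1.3(110) + 1.6(59) = 237.4
[4] 1.4(110) + 1.6(59) + 0.7(44) = 279.2
[5] 1.4(110) = 154.0
Combination 4 governs: q_u = 279.2 psf.

279.2 psf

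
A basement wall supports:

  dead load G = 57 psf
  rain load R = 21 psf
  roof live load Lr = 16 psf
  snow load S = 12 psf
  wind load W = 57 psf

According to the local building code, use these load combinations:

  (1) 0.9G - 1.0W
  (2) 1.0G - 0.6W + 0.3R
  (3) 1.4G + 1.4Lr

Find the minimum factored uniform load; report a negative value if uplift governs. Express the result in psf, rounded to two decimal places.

-5.70 psf

(1) 0.9(57) - 1.0(57) = 51.30 - 57.00 = -5.70
(2) 1.0(57) - 0.6(57) + 0.3(21) = 57.00 - 34.20 + 6.30 = 29.10
(3) 1.4(57) + 1.4(16) = 79.80 + 22.40 = 102.20
Combination 1 gives the minimum: -5.70 psf.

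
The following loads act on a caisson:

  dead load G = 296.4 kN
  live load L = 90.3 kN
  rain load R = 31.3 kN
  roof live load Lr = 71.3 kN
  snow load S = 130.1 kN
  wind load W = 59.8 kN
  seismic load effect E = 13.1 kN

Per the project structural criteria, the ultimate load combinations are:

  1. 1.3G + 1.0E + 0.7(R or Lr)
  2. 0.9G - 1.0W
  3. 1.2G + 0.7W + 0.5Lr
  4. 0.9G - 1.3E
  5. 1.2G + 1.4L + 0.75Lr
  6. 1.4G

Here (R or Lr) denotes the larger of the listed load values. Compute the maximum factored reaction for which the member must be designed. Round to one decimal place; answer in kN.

535.6 kN

(R or Lr) → Lr = 71.3 kN.
1. 1.3(296.4) + 1.0(13.1) + 0.7(71.3) = 448.3
2. 0.9(296.4) - 1.0(59.8) = 207.0
3. 1.2(296.4) + 0.7(59.8) + 0.5(71.3) = 433.2
4. 0.9(296.4) - 1.3(13.1) = 249.7
5. 1.2(296.4) + 1.4(90.3) + 0.75(71.3) = 535.6
6. 1.4(296.4) = 415.0
Maximum is from combination 5.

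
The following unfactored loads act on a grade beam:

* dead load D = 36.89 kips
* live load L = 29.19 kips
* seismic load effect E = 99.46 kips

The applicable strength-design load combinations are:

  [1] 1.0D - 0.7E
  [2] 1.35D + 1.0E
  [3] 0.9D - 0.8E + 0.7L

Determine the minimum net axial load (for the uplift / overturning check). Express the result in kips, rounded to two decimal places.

[1] 1.0(36.89) - 0.7(99.46) = 36.89 - 69.62 = -32.73
[2] 1.35(36.89) + 1.0(99.46) = 49.80 + 99.46 = 149.26
[3] 0.9(36.89) - 0.8(99.46) + 0.7(29.19) = -25.93
Combination 1 gives the minimum: -32.73 kips.

-32.73 kips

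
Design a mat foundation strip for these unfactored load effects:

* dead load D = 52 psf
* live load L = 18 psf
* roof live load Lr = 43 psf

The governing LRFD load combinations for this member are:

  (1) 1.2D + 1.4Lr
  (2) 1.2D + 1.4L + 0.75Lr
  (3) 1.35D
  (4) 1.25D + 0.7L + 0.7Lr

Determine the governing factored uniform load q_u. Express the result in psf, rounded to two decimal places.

(1) 1.2(52) + 1.4(43) = 62.40 + 60.20 = 122.60
(2) 1.2(52) + 1.4(18) + 0.75(43) = 62.40 + 25.20 + 32.25 = 119.85
(3) 1.35(52) = 70.20
(4) 1.25(52) + 0.7(18) + 0.7(43) = 65.00 + 12.60 + 30.10 = 107.70
The controlling combination is 1, giving 122.60 psf.

122.60 psf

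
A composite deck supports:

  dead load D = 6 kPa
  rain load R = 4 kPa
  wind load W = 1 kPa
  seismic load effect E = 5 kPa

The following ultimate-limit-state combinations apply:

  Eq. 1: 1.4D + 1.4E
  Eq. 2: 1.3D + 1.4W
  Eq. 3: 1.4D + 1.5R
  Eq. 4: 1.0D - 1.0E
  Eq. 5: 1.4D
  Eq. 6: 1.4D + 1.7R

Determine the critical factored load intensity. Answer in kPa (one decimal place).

Eq. 1: 1.4(6) + 1.4(5) = 8.4 + 7.0 = 15.4
Eq. 2: 1.3(6) + 1.4(1) = 7.8 + 1.4 = 9.2
Eq. 3: 1.4(6) + 1.5(4) = 8.4 + 6.0 = 14.4
Eq. 4: 1.0(6) - 1.0(5) = 6.0 - 5.0 = 1.0
Eq. 5: 1.4(6) = 8.4
Eq. 6: 1.4(6) + 1.7(4) = 8.4 + 6.8 = 15.2
Combination 1 governs: q_u = 15.4 kPa.

15.4 kPa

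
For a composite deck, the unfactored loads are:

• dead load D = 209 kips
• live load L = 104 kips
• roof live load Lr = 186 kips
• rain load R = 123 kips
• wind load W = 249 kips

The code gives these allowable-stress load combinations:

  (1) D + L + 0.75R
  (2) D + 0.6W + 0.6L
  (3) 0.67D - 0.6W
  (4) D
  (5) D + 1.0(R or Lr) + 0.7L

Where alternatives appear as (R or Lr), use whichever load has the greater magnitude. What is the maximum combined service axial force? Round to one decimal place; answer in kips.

467.8 kips

(R or Lr) → Lr = 186 kips.
(1) 1.0(209) + 1.0(104) + 0.75(123) = 209.0 + 104.0 + 92.3 = 405.3
(2) 1.0(209) + 0.6(249) + 0.6(104) = 209.0 + 149.4 + 62.4 = 420.8
(3) 0.67(209) - 0.6(249) = 140.0 - 149.4 = -9.4
(4) 1.0(209) = 209.0
(5) 1.0(209) + 1.0(186) + 0.7(104) = 209.0 + 186.0 + 72.8 = 467.8
The controlling combination is 5, giving 467.8 kips.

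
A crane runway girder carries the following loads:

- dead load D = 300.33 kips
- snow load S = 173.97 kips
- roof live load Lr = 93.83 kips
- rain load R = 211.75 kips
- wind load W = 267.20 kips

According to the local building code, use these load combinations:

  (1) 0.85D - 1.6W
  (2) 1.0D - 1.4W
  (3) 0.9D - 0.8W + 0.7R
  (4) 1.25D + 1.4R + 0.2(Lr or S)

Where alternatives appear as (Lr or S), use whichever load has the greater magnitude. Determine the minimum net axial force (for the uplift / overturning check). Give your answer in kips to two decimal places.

(Lr or S) → S = 173.97 kips.
(1) 0.85(300.33) - 1.6(267.20) = -172.24
(2) 1.0(300.33) - 1.4(267.20) = -73.75
(3) 0.9(300.33) - 0.8(267.20) + 0.7(211.75) = 204.76
(4) 1.25(300.33) + 1.4(211.75) + 0.2(173.97) = 706.66
Combination 1 gives the minimum: -172.24 kips.

-172.24 kips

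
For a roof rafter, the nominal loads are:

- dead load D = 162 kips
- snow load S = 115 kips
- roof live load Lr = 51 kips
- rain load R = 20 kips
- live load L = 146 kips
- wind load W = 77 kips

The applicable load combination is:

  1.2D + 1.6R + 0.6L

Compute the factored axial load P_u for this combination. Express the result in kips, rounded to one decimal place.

314.0 kips

1.2(162) + 1.6(20) + 0.6(146) = 194.4 + 32.0 + 87.6 = 314.0
P_u = 314.0 kips.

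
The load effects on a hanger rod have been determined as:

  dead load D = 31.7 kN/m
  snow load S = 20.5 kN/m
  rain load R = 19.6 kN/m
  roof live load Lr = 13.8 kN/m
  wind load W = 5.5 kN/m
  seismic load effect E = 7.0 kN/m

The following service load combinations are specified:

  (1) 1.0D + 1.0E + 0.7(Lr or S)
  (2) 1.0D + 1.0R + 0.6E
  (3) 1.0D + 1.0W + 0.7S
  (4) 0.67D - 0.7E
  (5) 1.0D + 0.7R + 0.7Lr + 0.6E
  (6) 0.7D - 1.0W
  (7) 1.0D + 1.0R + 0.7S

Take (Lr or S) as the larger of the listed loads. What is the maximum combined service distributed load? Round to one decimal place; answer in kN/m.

65.7 kN/m

(Lr or S) → S = 20.5 kN/m.
(1) 1.0(31.7) + 1.0(7.0) + 0.7(20.5) = 53.1
(2) 1.0(31.7) + 1.0(19.6) + 0.6(7.0) = 55.5
(3) 1.0(31.7) + 1.0(5.5) + 0.7(20.5) = 51.6
(4) 0.67(31.7) - 0.7(7.0) = 16.3
(5) 1.0(31.7) + 0.7(19.6) + 0.7(13.8) + 0.6(7.0) = 59.3
(6) 0.7(31.7) - 1.0(5.5) = 16.7
(7) 1.0(31.7) + 1.0(19.6) + 0.7(20.5) = 65.7
Combination 7 governs: w = 65.7 kN/m.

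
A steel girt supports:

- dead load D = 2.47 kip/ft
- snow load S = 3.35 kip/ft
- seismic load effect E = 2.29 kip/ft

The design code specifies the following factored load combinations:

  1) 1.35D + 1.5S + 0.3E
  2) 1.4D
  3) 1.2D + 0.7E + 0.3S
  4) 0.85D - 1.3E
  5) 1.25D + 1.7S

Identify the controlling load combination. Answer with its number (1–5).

Combination 1

1) 1.35(2.47) + 1.5(3.35) + 0.3(2.29) = 3.33 + 5.03 + 0.69 = 9.05
2) 1.4(2.47) = 3.46
3) 1.2(2.47) + 0.7(2.29) + 0.3(3.35) = 2.96 + 1.60 + 1.01 = 5.57
4) 0.85(2.47) - 1.3(2.29) = 2.10 - 2.98 = -0.88
5) 1.25(2.47) + 1.7(3.35) = 8.78
The largest value is 9.05 kip/ft from combination 1.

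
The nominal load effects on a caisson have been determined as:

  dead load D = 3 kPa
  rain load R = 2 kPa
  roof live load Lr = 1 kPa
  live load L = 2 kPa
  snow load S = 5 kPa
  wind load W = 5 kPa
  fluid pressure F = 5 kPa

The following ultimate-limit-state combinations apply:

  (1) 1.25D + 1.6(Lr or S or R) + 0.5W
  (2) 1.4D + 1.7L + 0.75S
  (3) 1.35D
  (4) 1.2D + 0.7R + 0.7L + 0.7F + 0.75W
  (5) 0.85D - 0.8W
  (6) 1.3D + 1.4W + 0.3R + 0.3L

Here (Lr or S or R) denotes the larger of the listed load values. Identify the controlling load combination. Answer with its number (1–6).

Combination 1

(Lr or S or R) → S = 5 kPa.
(1) 1.25(3) + 1.6(5) + 0.5(5) = 14.25
(2) 1.4(3) + 1.7(2) + 0.75(5) = 11.35
(3) 1.35(3) = 4.05
(4) 1.2(3) + 0.7(2) + 0.7(2) + 0.7(5) + 0.75(5) = 13.65
(5) 0.85(3) - 0.8(5) = -1.45
(6) 1.3(3) + 1.4(5) + 0.3(2) + 0.3(2) = 12.10
The largest value is 14.25 kPa from combination 1.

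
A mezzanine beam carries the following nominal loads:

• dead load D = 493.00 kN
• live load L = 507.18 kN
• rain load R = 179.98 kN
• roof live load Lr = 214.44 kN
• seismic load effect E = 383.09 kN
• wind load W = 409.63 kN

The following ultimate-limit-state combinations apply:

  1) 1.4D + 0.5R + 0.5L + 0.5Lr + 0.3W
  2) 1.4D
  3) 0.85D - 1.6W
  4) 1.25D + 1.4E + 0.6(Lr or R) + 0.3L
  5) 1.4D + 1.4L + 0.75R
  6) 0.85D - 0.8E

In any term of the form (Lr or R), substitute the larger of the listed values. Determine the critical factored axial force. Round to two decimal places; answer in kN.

1535.24 kN

(Lr or R) → Lr = 214.44 kN.
1) 1.4(493.00) + 0.5(179.98) + 0.5(507.18) + 0.5(214.44) + 0.3(409.63) = 690.20 + 89.99 + 253.59 + 107.22 + 122.89 = 1263.89
2) 1.4(493.00) = 690.20
3) 0.85(493.00) - 1.6(409.63) = 419.05 - 655.41 = -236.36
4) 1.25(493.00) + 1.4(383.09) + 0.6(214.44) + 0.3(507.18) = 616.25 + 536.33 + 128.66 + 152.15 = 1433.39
5) 1.4(493.00) + 1.4(507.18) + 0.75(179.98) = 690.20 + 710.05 + 134.99 = 1535.24
6) 0.85(493.00) - 0.8(383.09) = 419.05 - 306.47 = 112.58
Maximum is from combination 5.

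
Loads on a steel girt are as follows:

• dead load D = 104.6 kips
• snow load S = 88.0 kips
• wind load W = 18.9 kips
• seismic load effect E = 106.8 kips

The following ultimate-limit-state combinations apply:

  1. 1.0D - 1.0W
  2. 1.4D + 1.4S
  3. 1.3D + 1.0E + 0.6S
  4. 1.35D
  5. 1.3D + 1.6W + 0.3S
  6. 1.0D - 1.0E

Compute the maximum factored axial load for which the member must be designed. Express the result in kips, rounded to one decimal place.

295.6 kips

1. 1.0(104.6) - 1.0(18.9) = 104.6 - 18.9 = 85.7
2. 1.4(104.6) + 1.4(88.0) = 146.4 + 123.2 = 269.6
3. 1.3(104.6) + 1.0(106.8) + 0.6(88.0) = 136.0 + 106.8 + 52.8 = 295.6
4. 1.35(104.6) = 141.2
5. 1.3(104.6) + 1.6(18.9) + 0.3(88.0) = 136.0 + 30.2 + 26.4 = 192.6
6. 1.0(104.6) - 1.0(106.8) = 104.6 - 106.8 = -2.2
Maximum is from combination 3.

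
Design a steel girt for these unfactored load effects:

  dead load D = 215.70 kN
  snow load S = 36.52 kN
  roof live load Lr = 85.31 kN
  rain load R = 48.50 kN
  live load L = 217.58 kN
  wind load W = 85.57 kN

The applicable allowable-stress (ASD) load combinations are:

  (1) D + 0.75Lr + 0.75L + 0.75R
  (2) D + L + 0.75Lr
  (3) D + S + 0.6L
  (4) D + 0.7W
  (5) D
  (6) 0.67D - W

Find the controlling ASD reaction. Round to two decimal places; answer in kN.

(1) 1.0(215.70) + 0.75(85.31) + 0.75(217.58) + 0.75(48.50) = 479.24
(2) 1.0(215.70) + 1.0(217.58) + 0.75(85.31) = 215.70 + 217.58 + 63.98 = 497.26
(3) 1.0(215.70) + 1.0(36.52) + 0.6(217.58) = 215.70 + 36.52 + 130.55 = 382.77
(4) 1.0(215.70) + 0.7(85.57) = 215.70 + 59.90 = 275.60
(5) 1.0(215.70) = 215.70
(6) 0.67(215.70) - 1.0(85.57) = 144.52 - 85.57 = 58.95
The controlling combination is 2, giving 497.26 kN.

497.26 kN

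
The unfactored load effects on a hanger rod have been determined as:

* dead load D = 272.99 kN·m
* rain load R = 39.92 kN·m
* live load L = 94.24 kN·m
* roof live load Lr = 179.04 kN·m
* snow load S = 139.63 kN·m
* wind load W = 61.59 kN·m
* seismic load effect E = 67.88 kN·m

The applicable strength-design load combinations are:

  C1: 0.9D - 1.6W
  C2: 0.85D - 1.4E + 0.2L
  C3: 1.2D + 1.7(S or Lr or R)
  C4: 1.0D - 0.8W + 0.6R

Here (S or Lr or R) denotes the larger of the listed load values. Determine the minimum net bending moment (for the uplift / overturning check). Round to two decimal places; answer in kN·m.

(S or Lr or R) → Lr = 179.04 kN·m.
C1: 0.9(272.99) - 1.6(61.59) = 147.15
C2: 0.85(272.99) - 1.4(67.88) + 0.2(94.24) = 155.86
C3: 1.2(272.99) + 1.7(179.04) = 631.96
C4: 1.0(272.99) - 0.8(61.59) + 0.6(39.92) = 247.67
Combination 1 gives the minimum: 147.15 kN·m.

147.15 kN·m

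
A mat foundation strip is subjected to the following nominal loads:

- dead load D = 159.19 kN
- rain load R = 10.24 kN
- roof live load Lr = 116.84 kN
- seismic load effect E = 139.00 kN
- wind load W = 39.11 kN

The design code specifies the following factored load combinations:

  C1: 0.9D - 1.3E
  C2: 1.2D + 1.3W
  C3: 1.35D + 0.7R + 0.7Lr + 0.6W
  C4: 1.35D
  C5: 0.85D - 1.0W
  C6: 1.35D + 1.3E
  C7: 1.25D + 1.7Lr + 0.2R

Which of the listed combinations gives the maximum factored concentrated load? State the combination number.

Combination 7

C1: 0.9(159.19) - 1.3(139.00) = 143.27 - 180.70 = -37.43
C2: 1.2(159.19) + 1.3(39.11) = 191.03 + 50.84 = 241.87
C3: 1.35(159.19) + 0.7(10.24) + 0.7(116.84) + 0.6(39.11) = 327.33
C4: 1.35(159.19) = 214.91
C5: 0.85(159.19) - 1.0(39.11) = 135.31 - 39.11 = 96.20
C6: 1.35(159.19) + 1.3(139.00) = 214.91 + 180.70 = 395.61
C7: 1.25(159.19) + 1.7(116.84) + 0.2(10.24) = 399.66
The largest value is 399.66 kN from combination 7.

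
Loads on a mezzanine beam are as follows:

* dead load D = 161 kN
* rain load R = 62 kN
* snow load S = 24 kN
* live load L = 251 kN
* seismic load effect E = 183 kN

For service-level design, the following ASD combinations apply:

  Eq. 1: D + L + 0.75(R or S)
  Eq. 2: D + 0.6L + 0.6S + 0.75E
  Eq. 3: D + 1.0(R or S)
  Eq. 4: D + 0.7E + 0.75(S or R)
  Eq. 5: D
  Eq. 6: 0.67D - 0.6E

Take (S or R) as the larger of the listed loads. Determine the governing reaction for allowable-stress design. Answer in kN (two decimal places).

463.25 kN

(R or S) → R = 62 kN; (S or R) → R = 62 kN.
Eq. 1: 1.0(161) + 1.0(251) + 0.75(62) = 161.00 + 251.00 + 46.50 = 458.50
Eq. 2: 1.0(161) + 0.6(251) + 0.6(24) + 0.75(183) = 161.00 + 150.60 + 14.40 + 137.25 = 463.25
Eq. 3: 1.0(161) + 1.0(62) = 161.00 + 62.00 = 223.00
Eq. 4: 1.0(161) + 0.7(183) + 0.75(62) = 161.00 + 128.10 + 46.50 = 335.60
Eq. 5: 1.0(161) = 161.00
Eq. 6: 0.67(161) - 0.6(183) = 107.87 - 109.80 = -1.93
Combination 2 governs: V = 463.25 kN.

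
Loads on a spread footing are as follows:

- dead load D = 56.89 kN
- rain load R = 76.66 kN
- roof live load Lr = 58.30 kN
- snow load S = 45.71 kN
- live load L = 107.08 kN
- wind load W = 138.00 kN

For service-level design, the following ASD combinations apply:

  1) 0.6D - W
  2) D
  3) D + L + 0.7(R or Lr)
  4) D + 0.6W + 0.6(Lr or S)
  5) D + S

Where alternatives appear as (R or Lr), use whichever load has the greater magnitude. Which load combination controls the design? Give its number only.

Combination 3

(R or Lr) → R = 76.66 kN; (Lr or S) → Lr = 58.30 kN.
1) 0.6(56.89) - 1.0(138.00) = 34.13 - 138.00 = -103.87
2) 1.0(56.89) = 56.89
3) 1.0(56.89) + 1.0(107.08) + 0.7(76.66) = 56.89 + 107.08 + 53.66 = 217.63
4) 1.0(56.89) + 0.6(138.00) + 0.6(58.30) = 56.89 + 82.80 + 34.98 = 174.67
5) 1.0(56.89) + 1.0(45.71) = 56.89 + 45.71 = 102.60
The largest value is 217.63 kN from combination 3.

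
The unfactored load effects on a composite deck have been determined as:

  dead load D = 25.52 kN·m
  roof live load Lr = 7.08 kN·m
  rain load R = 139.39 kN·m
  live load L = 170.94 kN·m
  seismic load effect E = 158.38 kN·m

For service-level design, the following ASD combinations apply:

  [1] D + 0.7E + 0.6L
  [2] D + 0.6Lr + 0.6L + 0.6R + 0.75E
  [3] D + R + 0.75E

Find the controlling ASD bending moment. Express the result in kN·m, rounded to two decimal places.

[1] 1.0(25.52) + 0.7(158.38) + 0.6(170.94) = 25.52 + 110.87 + 102.56 = 238.95
[2] 1.0(25.52) + 0.6(7.08) + 0.6(170.94) + 0.6(139.39) + 0.75(158.38) = 25.52 + 4.25 + 102.56 + 83.63 + 118.79 = 334.75
[3] 1.0(25.52) + 1.0(139.39) + 0.75(158.38) = 25.52 + 139.39 + 118.79 = 283.70
Combination 2 governs: M = 334.75 kN·m.

334.75 kN·m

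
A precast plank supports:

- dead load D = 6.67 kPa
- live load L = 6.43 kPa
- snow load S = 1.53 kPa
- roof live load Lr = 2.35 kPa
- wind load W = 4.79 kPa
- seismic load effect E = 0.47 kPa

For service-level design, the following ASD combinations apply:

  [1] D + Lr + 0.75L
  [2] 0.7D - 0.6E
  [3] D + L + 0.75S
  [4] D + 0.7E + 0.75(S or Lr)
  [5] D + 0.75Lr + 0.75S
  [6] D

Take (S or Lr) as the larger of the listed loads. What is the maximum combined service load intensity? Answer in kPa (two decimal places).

14.25 kPa

(S or Lr) → Lr = 2.35 kPa.
[1] 1.0(6.67) + 1.0(2.35) + 0.75(6.43) = 6.67 + 2.35 + 4.82 = 13.84
[2] 0.7(6.67) - 0.6(0.47) = 4.67 - 0.28 = 4.39
[3] 1.0(6.67) + 1.0(6.43) + 0.75(1.53) = 6.67 + 6.43 + 1.15 = 14.25
[4] 1.0(6.67) + 0.7(0.47) + 0.75(2.35) = 6.67 + 0.33 + 1.76 = 8.76
[5] 1.0(6.67) + 0.75(2.35) + 0.75(1.53) = 6.67 + 1.76 + 1.15 = 9.58
[6] 1.0(6.67) = 6.67
The controlling combination is 3, giving 14.25 kPa.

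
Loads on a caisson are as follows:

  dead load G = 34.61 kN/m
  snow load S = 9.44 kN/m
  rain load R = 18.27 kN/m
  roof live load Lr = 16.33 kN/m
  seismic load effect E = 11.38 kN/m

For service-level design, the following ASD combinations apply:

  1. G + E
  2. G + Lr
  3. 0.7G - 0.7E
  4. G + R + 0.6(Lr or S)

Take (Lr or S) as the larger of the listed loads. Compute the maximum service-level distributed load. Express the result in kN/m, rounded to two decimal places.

(Lr or S) → Lr = 16.33 kN/m.
1. 1.0(34.61) + 1.0(11.38) = 34.61 + 11.38 = 45.99
2. 1.0(34.61) + 1.0(16.33) = 34.61 + 16.33 = 50.94
3. 0.7(34.61) - 0.7(11.38) = 24.23 - 7.97 = 16.26
4. 1.0(34.61) + 1.0(18.27) + 0.6(16.33) = 34.61 + 18.27 + 9.80 = 62.68
Maximum is from combination 4.

62.68 kN/m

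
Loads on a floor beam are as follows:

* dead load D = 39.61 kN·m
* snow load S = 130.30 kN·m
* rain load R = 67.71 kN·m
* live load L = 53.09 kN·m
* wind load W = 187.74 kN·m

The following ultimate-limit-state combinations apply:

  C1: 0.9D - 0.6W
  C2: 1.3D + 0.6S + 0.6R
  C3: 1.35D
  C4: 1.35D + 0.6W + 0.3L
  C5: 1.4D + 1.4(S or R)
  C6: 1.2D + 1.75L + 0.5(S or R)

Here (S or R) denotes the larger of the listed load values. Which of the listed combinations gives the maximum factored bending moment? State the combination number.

Combination 5

(S or R) → S = 130.30 kN·m.
C1: 0.9(39.61) - 0.6(187.74) = -77.00
C2: 1.3(39.61) + 0.6(130.30) + 0.6(67.71) = 51.49 + 78.18 + 40.63 = 170.30
C3: 1.35(39.61) = 53.47
C4: 1.35(39.61) + 0.6(187.74) + 0.3(53.09) = 53.47 + 112.64 + 15.93 = 182.04
C5: 1.4(39.61) + 1.4(130.30) = 55.45 + 182.42 = 237.87
C6: 1.2(39.61) + 1.75(53.09) + 0.5(130.30) = 47.53 + 92.91 + 65.15 = 205.59
The largest value is 237.87 kN·m from combination 5.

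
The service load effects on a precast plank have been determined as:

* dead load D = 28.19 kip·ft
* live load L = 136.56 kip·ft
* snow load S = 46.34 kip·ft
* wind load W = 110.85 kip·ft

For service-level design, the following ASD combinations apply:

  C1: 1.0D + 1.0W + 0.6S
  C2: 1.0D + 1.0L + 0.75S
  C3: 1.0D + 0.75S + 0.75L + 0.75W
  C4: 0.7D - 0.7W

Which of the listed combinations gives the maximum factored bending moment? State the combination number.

Combination 3

C1: 1.0(28.19) + 1.0(110.85) + 0.6(46.34) = 166.84
C2: 1.0(28.19) + 1.0(136.56) + 0.75(46.34) = 199.51
C3: 1.0(28.19) + 0.75(46.34) + 0.75(136.56) + 0.75(110.85) = 248.50
C4: 0.7(28.19) - 0.7(110.85) = -57.86
The largest value is 248.50 kip·ft from combination 3.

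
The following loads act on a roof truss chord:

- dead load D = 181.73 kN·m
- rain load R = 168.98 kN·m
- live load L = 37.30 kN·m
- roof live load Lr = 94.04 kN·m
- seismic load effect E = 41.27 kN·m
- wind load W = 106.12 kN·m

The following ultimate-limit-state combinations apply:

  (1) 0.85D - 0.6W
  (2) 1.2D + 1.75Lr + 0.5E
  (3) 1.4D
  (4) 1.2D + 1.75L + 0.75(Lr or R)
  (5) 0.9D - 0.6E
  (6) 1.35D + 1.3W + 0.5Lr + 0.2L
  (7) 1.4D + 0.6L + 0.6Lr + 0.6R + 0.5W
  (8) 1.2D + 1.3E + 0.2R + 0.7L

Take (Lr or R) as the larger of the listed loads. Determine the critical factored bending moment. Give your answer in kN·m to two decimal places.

487.67 kN·m

(Lr or R) → R = 168.98 kN·m.
(1) 0.85(181.73) - 0.6(106.12) = 154.47 - 63.67 = 90.80
(2) 1.2(181.73) + 1.75(94.04) + 0.5(41.27) = 403.28
(3) 1.4(181.73) = 254.42
(4) 1.2(181.73) + 1.75(37.30) + 0.75(168.98) = 410.09
(5) 0.9(181.73) - 0.6(41.27) = 163.56 - 24.76 = 138.80
(6) 1.35(181.73) + 1.3(106.12) + 0.5(94.04) + 0.2(37.30) = 437.77
(7) 1.4(181.73) + 0.6(37.30) + 0.6(94.04) + 0.6(168.98) + 0.5(106.12) = 254.42 + 22.38 + 56.42 + 101.39 + 53.06 = 487.67
(8) 1.2(181.73) + 1.3(41.27) + 0.2(168.98) + 0.7(37.30) = 331.63
The controlling combination is 7, giving 487.67 kN·m.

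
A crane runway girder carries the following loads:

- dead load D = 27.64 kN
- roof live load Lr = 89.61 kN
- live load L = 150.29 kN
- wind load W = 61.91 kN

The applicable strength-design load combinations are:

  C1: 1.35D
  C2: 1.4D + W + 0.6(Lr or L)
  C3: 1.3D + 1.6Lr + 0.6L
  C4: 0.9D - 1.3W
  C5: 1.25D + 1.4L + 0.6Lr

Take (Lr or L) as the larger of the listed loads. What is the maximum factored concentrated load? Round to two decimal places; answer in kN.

298.72 kN

(Lr or L) → L = 150.29 kN.
C1: 1.35(27.64) = 37.31
C2: 1.4(27.64) + 1.0(61.91) + 0.6(150.29) = 38.70 + 61.91 + 90.17 = 190.78
C3: 1.3(27.64) + 1.6(89.61) + 0.6(150.29) = 35.93 + 143.38 + 90.17 = 269.48
C4: 0.9(27.64) - 1.3(61.91) = -55.61
C5: 1.25(27.64) + 1.4(150.29) + 0.6(89.61) = 298.72
Combination 5 governs: P_u = 298.72 kN.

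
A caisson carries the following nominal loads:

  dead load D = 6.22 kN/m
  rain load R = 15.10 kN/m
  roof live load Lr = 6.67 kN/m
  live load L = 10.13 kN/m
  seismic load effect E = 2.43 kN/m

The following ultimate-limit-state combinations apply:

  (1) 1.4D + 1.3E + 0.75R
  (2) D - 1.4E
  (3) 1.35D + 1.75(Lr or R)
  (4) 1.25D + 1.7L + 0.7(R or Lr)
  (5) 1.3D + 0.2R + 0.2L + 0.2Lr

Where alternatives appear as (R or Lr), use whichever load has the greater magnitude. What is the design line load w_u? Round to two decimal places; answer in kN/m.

(Lr or R) → R = 15.10 kN/m; (R or Lr) → R = 15.10 kN/m.
(1) 1.4(6.22) + 1.3(2.43) + 0.75(15.10) = 23.19
(2) 1.0(6.22) - 1.4(2.43) = 6.22 - 3.40 = 2.82
(3) 1.35(6.22) + 1.75(15.10) = 34.82
(4) 1.25(6.22) + 1.7(10.13) + 0.7(15.10) = 7.78 + 17.22 + 10.57 = 35.57
(5) 1.3(6.22) + 0.2(15.10) + 0.2(10.13) + 0.2(6.67) = 8.09 + 3.02 + 2.03 + 1.33 = 14.47
The controlling combination is 4, giving 35.57 kN/m.

35.57 kN/m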